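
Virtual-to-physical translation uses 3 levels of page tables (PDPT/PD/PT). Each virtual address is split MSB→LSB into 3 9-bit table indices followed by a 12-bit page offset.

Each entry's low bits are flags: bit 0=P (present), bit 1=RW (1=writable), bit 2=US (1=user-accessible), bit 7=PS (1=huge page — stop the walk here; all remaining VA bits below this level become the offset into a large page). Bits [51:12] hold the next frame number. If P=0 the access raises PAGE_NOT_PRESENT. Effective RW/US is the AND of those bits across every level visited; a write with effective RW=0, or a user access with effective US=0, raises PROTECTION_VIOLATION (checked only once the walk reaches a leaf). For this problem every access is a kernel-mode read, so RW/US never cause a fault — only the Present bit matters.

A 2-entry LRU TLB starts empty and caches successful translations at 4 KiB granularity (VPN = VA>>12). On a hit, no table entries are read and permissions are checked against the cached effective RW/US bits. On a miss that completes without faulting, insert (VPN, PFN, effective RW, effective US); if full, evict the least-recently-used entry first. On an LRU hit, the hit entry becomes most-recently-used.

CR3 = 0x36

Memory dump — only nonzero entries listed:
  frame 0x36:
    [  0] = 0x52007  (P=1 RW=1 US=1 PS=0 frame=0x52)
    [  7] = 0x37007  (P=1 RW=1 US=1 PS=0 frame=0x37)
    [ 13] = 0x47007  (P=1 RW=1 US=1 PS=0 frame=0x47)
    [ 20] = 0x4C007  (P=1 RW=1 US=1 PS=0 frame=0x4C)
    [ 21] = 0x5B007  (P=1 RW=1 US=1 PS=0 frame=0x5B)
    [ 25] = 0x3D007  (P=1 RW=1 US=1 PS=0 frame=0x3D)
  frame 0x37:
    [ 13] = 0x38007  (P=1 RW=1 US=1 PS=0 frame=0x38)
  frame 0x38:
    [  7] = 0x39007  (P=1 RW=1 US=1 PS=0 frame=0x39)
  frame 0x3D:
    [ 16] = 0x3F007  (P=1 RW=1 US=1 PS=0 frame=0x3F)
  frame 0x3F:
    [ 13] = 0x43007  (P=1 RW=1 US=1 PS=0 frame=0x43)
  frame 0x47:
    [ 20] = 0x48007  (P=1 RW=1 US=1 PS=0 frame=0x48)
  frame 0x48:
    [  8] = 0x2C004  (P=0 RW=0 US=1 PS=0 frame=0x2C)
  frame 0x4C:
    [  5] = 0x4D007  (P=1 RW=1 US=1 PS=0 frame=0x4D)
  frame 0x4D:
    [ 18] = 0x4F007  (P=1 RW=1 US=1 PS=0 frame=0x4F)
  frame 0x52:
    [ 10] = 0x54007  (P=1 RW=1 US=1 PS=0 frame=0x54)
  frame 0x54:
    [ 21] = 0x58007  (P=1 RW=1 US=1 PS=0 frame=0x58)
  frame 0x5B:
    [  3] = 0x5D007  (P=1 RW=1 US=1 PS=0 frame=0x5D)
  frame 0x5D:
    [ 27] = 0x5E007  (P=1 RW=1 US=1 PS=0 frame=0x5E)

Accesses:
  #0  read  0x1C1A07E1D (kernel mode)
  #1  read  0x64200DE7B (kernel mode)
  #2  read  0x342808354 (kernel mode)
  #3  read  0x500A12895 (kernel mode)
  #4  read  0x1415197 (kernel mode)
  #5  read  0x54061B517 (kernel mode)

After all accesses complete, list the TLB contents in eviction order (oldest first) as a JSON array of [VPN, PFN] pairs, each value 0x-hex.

Trace:
#0 VA=0x1C1A07E1D (r,kernel):
  L0: frame=0x36 idx=7 entry=0x37007 [P=1 RW=1 US=1 PS=0]
  L1: frame=0x37 idx=13 entry=0x38007 [P=1 RW=1 US=1 PS=0]
  L2: frame=0x38 idx=7 entry=0x39007 [P=1 RW=1 US=1 PS=0]
  → PA=0x39E1D  (3 entries read)
#1 VA=0x64200DE7B (r,kernel):
  L0: frame=0x36 idx=25 entry=0x3D007 [P=1 RW=1 US=1 PS=0]
  L1: frame=0x3D idx=16 entry=0x3F007 [P=1 RW=1 US=1 PS=0]
  L2: frame=0x3F idx=13 entry=0x43007 [P=1 RW=1 US=1 PS=0]
  → PA=0x43E7B  (3 entries read)
#2 VA=0x342808354 (r,kernel):
  L0: frame=0x36 idx=13 entry=0x47007 [P=1 RW=1 US=1 PS=0]
  L1: frame=0x47 idx=20 entry=0x48007 [P=1 RW=1 US=1 PS=0]
  L2: frame=0x48 idx=8 entry=0x2C004 [P=0 RW=0 US=1 PS=0]
  ⇒ fault: PAGE_NOT_PRESENT  — 3 lookups
#3 VA=0x500A12895 (r,kernel):
  L0: frame=0x36 idx=20 entry=0x4C007 [P=1 RW=1 US=1 PS=0]
  L1: frame=0x4C idx=5 entry=0x4D007 [P=1 RW=1 US=1 PS=0]
  L2: frame=0x4D idx=18 entry=0x4F007 [P=1 RW=1 US=1 PS=0]
  → PA=0x4F895  (3 entries read)
#4 VA=0x1415197 (r,kernel):
  L0: frame=0x36 idx=0 entry=0x52007 [P=1 RW=1 US=1 PS=0]
  L1: frame=0x52 idx=10 entry=0x54007 [P=1 RW=1 US=1 PS=0]
  L2: frame=0x54 idx=21 entry=0x58007 [P=1 RW=1 US=1 PS=0]
  → PA=0x58197  (3 entries read)
#5 VA=0x54061B517 (r,kernel):
  L0: frame=0x36 idx=21 entry=0x5B007 [P=1 RW=1 US=1 PS=0]
  L1: frame=0x5B idx=3 entry=0x5D007 [P=1 RW=1 US=1 PS=0]
  L2: frame=0x5D idx=27 entry=0x5E007 [P=1 RW=1 US=1 PS=0]
  → PA=0x5E517  (3 entries read)

TLB: [["0x1415", "0x58"], ["0x54061B", "0x5E"]]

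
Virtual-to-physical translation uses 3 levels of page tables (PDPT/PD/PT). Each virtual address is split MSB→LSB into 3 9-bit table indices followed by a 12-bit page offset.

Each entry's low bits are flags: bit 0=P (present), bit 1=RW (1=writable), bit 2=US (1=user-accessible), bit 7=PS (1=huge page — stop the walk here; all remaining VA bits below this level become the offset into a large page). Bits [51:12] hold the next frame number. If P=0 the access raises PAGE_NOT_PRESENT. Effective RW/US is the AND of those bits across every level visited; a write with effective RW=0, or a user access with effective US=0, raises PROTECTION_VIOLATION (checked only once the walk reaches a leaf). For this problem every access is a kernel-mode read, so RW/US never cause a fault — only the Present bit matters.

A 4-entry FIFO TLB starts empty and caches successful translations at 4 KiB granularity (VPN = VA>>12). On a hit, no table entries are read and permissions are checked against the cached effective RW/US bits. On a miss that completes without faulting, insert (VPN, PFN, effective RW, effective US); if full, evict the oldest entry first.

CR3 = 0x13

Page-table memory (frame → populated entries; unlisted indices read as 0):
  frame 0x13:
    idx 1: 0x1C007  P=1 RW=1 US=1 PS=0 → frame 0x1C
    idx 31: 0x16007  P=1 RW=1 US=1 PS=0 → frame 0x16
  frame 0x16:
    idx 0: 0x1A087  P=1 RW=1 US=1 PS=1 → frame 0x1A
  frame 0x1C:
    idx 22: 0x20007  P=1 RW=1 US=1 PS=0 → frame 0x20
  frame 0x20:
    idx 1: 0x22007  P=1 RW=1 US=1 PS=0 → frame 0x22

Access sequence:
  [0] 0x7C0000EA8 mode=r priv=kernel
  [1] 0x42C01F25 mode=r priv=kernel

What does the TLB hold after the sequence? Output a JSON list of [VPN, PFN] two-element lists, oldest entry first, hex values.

Per-access translation:
#0 VA=0x7C0000EA8 (r,kernel):
  L0: frame=0x13 idx=31 entry=0x16007 [P=1 RW=1 US=1 PS=0]
  L1: frame=0x16 idx=0 entry=0x1A087 [P=1 RW=1 US=1 PS=1]
  → PA=0x1AEA8 (huge @L1)  (2 entries read)
#1 VA=0x42C01F25 (r,kernel):
  L0: frame=0x13 idx=1 entry=0x1C007 [P=1 RW=1 US=1 PS=0]
  L1: frame=0x1C idx=22 entry=0x20007 [P=1 RW=1 US=1 PS=0]
  L2: frame=0x20 idx=1 entry=0x22007 [P=1 RW=1 US=1 PS=0]
  → PA=0x22F25  (3 entries read)

TLB: [["0x7C0000", "0x1A"], ["0x42C01", "0x22"]]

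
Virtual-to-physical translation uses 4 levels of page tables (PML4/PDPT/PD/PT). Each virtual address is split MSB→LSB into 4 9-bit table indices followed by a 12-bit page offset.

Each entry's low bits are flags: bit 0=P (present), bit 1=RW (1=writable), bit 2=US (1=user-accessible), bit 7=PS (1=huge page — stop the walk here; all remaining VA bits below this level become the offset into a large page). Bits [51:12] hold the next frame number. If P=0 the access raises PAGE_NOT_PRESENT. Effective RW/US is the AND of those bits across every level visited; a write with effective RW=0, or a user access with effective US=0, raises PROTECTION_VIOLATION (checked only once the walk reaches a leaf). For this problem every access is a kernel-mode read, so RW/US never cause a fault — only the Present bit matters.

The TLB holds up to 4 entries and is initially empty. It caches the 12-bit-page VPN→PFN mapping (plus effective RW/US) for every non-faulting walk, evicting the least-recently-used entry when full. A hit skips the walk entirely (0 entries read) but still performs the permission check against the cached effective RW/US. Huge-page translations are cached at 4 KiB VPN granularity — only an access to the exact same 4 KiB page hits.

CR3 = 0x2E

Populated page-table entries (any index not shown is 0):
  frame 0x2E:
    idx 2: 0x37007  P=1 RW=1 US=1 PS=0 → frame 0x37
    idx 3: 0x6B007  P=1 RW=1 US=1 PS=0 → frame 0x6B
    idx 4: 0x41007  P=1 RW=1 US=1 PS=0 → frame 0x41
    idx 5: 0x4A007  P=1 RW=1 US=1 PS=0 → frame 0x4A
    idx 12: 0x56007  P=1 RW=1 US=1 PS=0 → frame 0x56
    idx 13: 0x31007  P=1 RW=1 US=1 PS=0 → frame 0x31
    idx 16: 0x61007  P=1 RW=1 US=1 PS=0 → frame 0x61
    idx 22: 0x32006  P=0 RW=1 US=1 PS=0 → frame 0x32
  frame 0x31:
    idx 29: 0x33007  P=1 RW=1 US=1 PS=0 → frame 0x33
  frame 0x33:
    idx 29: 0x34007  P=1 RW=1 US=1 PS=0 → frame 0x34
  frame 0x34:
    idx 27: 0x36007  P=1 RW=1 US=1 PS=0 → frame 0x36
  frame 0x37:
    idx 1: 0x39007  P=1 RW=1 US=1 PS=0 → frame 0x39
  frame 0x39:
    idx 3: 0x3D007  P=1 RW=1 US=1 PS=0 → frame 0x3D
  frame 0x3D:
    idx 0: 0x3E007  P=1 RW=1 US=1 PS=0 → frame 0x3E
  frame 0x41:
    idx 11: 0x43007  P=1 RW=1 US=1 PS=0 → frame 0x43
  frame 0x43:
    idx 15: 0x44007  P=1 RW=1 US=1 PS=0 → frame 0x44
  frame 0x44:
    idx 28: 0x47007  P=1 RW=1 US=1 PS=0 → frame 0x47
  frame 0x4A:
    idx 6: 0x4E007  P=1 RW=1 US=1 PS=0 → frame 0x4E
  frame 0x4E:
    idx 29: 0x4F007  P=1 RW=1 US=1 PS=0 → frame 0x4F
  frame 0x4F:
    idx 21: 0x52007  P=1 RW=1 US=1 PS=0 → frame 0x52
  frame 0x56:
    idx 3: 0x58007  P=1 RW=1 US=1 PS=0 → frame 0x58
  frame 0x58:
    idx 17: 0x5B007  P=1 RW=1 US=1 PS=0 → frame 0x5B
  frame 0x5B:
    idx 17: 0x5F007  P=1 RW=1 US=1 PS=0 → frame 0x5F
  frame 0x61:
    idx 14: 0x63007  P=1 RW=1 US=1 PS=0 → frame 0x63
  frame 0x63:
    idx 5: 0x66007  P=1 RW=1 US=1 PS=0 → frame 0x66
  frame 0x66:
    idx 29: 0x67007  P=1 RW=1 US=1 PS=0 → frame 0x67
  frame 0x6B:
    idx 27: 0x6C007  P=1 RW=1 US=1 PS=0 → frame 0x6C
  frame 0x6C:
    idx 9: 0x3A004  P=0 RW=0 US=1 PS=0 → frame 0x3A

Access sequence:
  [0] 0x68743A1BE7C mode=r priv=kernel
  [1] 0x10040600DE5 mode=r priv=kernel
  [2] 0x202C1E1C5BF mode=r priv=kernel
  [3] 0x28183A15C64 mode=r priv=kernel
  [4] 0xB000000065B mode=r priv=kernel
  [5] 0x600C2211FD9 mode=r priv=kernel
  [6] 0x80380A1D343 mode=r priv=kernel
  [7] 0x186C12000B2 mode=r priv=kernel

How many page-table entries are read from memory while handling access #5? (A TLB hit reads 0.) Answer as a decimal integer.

Trace:
#0 VA=0x68743A1BE7C (r,kernel):
  [0] read 0x2E idx=13: raw=0x31007 flags P=1 W=1 U=1 S=0
  [1] read 0x31 idx=29: raw=0x33007 flags P=1 W=1 U=1 S=0
  [2] read 0x33 idx=29: raw=0x34007 flags P=1 W=1 U=1 S=0
  [3] read 0x34 idx=27: raw=0x36007 flags P=1 W=1 U=1 S=0
  ✓ 0x36E7C  — 4 lookups
#1 VA=0x10040600DE5 (r,kernel):
  [0] read 0x2E idx=2: raw=0x37007 flags P=1 W=1 U=1 S=0
  [1] read 0x37 idx=1: raw=0x39007 flags P=1 W=1 U=1 S=0
  [2] read 0x39 idx=3: raw=0x3D007 flags P=1 W=1 U=1 S=0
  [3] read 0x3D idx=0: raw=0x3E007 flags P=1 W=1 U=1 S=0
  ✓ 0x3EDE5  — 4 lookups
#2 VA=0x202C1E1C5BF (r,kernel):
  [0] read 0x2E idx=4: raw=0x41007 flags P=1 W=1 U=1 S=0
  [1] read 0x41 idx=11: raw=0x43007 flags P=1 W=1 U=1 S=0
  [2] read 0x43 idx=15: raw=0x44007 flags P=1 W=1 U=1 S=0
  [3] read 0x44 idx=28: raw=0x47007 flags P=1 W=1 U=1 S=0
  ✓ 0x475BF  — 4 lookups
#3 VA=0x28183A15C64 (r,kernel):
  [0] read 0x2E idx=5: raw=0x4A007 flags P=1 W=1 U=1 S=0
  [1] read 0x4A idx=6: raw=0x4E007 flags P=1 W=1 U=1 S=0
  [2] read 0x4E idx=29: raw=0x4F007 flags P=1 W=1 U=1 S=0
  [3] read 0x4F idx=21: raw=0x52007 flags P=1 W=1 U=1 S=0
  ✓ 0x52C64  — 4 lookups
#4 VA=0xB000000065B (r,kernel):
  [0] read 0x2E idx=22: raw=0x32006 flags P=0 W=1 U=1 S=0
  → PAGE_NOT_PRESENT  (1 entries read)
#5 VA=0x600C2211FD9 (r,kernel):
  [0] read 0x2E idx=12: raw=0x56007 flags P=1 W=1 U=1 S=0
  [1] read 0x56 idx=3: raw=0x58007 flags P=1 W=1 U=1 S=0
  [2] read 0x58 idx=17: raw=0x5B007 flags P=1 W=1 U=1 S=0
  [3] read 0x5B idx=17: raw=0x5F007 flags P=1 W=1 U=1 S=0
  ✓ 0x5FFD9  — 4 lookups
#6 VA=0x80380A1D343 (r,kernel):
  [0] read 0x2E idx=16: raw=0x61007 flags P=1 W=1 U=1 S=0
  [1] read 0x61 idx=14: raw=0x63007 flags P=1 W=1 U=1 S=0
  [2] read 0x63 idx=5: raw=0x66007 flags P=1 W=1 U=1 S=0
  [3] read 0x66 idx=29: raw=0x67007 flags P=1 W=1 U=1 S=0
  ✓ 0x67343  — 4 lookups
#7 VA=0x186C12000B2 (r,kernel):
  [0] read 0x2E idx=3: raw=0x6B007 flags P=1 W=1 U=1 S=0
  [1] read 0x6B idx=27: raw=0x6C007 flags P=1 W=1 U=1 S=0
  [2] read 0x6C idx=9: raw=0x3A004 flags P=0 W=0 U=1 S=0
  → PAGE_NOT_PRESENT  (3 entries read)

Entries read for #5: 4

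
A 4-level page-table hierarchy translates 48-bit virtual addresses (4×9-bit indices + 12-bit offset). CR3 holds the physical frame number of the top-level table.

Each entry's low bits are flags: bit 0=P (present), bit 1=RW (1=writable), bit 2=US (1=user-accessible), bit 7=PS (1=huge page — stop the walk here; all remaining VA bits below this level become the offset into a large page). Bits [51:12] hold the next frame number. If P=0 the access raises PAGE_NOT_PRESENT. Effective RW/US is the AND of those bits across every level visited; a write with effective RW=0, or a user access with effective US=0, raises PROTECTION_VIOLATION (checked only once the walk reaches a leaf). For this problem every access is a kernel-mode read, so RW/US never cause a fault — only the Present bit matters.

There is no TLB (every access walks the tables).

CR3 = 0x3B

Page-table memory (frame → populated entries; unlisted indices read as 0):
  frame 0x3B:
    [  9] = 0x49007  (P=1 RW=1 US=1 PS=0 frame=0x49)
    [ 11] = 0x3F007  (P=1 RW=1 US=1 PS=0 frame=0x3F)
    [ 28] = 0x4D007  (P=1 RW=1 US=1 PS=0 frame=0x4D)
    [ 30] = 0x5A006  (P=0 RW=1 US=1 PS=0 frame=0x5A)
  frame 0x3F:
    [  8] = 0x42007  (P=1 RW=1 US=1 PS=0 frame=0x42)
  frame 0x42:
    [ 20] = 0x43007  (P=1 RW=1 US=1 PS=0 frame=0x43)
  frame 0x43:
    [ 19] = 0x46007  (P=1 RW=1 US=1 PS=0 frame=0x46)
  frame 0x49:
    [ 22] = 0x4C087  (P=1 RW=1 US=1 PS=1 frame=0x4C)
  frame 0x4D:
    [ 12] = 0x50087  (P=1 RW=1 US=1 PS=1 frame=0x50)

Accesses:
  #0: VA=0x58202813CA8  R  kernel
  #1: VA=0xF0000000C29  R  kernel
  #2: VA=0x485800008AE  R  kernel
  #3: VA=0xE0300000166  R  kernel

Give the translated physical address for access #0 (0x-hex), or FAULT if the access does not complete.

Walk each access:
#0 VA=0x58202813CA8 (r,kernel):
  L0 @0x3B[11] → 0x3F007  P=1,RW=1,US=1,PS=0
  L1 @0x3F[8] → 0x42007  P=1,RW=1,US=1,PS=0
  L2 @0x42[20] → 0x43007  P=1,RW=1,US=1,PS=0
  L3 @0x43[19] → 0x46007  P=1,RW=1,US=1,PS=0
  → PA=0x46CA8  (4 entries read)
#1 VA=0xF0000000C29 (r,kernel):
  L0 @0x3B[30] → 0x5A006  P=0,RW=1,US=1,PS=0
  → PAGE_NOT_PRESENT  (1 entries read)
#2 VA=0x485800008AE (r,kernel):
  L0 @0x3B[9] → 0x49007  P=1,RW=1,US=1,PS=0
  L1 @0x49[22] → 0x4C087  P=1,RW=1,US=1,PS=1
  → PA=0x4C8AE (huge @L1)  (2 entries read)
#3 VA=0xE0300000166 (r,kernel):
  L0 @0x3B[28] → 0x4D007  P=1,RW=1,US=1,PS=0
  L1 @0x4D[12] → 0x50087  P=1,RW=1,US=1,PS=1
  → PA=0x50166 (huge @L1)  (2 entries read)

Access #0 PA: 0x46CA8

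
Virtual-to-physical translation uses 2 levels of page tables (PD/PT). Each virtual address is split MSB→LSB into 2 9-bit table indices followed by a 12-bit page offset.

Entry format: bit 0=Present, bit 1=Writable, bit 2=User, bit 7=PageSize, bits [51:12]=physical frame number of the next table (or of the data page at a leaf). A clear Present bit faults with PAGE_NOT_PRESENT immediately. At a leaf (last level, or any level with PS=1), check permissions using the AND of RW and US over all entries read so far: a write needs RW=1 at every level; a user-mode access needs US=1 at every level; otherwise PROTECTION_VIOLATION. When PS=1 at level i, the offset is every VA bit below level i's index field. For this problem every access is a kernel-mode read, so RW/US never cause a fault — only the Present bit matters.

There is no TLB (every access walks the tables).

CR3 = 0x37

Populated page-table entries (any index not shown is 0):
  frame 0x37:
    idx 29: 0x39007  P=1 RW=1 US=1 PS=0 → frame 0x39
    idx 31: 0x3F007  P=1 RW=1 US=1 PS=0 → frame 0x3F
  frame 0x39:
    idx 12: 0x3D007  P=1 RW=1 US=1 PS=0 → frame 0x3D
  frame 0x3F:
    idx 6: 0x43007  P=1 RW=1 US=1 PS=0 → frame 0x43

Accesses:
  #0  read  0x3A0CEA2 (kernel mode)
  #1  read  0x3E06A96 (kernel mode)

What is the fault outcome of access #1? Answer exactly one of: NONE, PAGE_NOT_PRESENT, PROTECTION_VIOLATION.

Walk each access:
#0 VA=0x3A0CEA2 (r,kernel):
  L0 @0x37[29] → 0x39007  P=1,RW=1,US=1,PS=0
  L1 @0x39[12] → 0x3D007  P=1,RW=1,US=1,PS=0
  → PA=0x3DEA2  (2 entries read)
#1 VA=0x3E06A96 (r,kernel):
  L0 @0x37[31] → 0x3F007  P=1,RW=1,US=1,PS=0
  L1 @0x3F[6] → 0x43007  P=1,RW=1,US=1,PS=0
  → PA=0x43A96  (2 entries read)

Access #1 fault: NONE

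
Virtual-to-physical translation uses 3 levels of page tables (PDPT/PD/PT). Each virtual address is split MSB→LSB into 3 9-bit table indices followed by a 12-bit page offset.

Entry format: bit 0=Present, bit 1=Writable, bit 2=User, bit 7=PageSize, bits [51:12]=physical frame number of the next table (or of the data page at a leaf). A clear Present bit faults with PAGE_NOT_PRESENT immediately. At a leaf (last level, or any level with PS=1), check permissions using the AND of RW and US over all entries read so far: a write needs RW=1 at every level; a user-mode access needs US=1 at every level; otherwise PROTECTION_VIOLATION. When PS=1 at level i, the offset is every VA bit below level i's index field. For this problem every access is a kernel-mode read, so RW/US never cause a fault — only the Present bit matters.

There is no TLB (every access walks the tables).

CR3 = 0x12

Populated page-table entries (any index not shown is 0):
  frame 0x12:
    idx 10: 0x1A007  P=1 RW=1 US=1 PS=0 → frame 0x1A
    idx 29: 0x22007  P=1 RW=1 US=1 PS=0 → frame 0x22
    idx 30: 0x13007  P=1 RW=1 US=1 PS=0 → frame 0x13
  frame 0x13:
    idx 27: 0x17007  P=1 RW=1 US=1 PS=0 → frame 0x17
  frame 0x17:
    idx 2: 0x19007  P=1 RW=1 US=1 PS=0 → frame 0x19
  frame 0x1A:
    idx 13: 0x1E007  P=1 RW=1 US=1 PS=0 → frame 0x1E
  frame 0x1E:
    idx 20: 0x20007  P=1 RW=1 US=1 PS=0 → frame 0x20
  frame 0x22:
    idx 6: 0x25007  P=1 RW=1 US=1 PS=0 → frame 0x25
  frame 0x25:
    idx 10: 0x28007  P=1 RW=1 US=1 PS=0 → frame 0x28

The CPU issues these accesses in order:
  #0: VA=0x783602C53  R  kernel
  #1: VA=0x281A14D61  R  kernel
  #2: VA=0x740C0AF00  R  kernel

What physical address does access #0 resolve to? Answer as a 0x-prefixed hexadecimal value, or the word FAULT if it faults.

Per-access translation:
#0 VA=0x783602C53 (r,kernel):
  L0 @0x12[30] → 0x13007  P=1,RW=1,US=1,PS=0
  L1 @0x13[27] → 0x17007  P=1,RW=1,US=1,PS=0
  L2 @0x17[2] → 0x19007  P=1,RW=1,US=1,PS=0
  ⇒ phys 0x19C53  [3 reads]
#1 VA=0x281A14D61 (r,kernel):
  L0 @0x12[10] → 0x1A007  P=1,RW=1,US=1,PS=0
  L1 @0x1A[13] → 0x1E007  P=1,RW=1,US=1,PS=0
  L2 @0x1E[20] → 0x20007  P=1,RW=1,US=1,PS=0
  ⇒ phys 0x20D61  [3 reads]
#2 VA=0x740C0AF00 (r,kernel):
  L0 @0x12[29] → 0x22007  P=1,RW=1,US=1,PS=0
  L1 @0x22[6] → 0x25007  P=1,RW=1,US=1,PS=0
  L2 @0x25[10] → 0x28007  P=1,RW=1,US=1,PS=0
  ⇒ phys 0x28F00  [3 reads]

Access #0 PA: 0x19C53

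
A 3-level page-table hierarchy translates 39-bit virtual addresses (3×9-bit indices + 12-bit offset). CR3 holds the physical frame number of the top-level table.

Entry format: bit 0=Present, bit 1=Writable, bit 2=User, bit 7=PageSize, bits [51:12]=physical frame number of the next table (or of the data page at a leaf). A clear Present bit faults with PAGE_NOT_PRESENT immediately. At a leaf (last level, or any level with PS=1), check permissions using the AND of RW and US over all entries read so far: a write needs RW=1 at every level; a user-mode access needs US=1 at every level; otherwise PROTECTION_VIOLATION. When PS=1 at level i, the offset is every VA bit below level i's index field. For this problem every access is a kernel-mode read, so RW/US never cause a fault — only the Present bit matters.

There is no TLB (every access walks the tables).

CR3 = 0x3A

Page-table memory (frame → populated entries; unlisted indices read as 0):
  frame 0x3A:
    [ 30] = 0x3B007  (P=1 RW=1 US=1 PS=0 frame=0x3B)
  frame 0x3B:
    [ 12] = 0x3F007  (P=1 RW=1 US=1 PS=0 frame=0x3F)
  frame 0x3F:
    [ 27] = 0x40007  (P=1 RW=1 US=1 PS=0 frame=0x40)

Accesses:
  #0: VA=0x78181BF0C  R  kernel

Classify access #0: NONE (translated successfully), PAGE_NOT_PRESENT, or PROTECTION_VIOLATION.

Walk each access:
#0 VA=0x78181BF0C (r,kernel):
  lvl0: tbl 0x3A, slot 30 ⇒ 0x3B007 (P1/RW1/US1/PS0)
  lvl1: tbl 0x3B, slot 12 ⇒ 0x3F007 (P1/RW1/US1/PS0)
  lvl2: tbl 0x3F, slot 27 ⇒ 0x40007 (P1/RW1/US1/PS0)
  ✓ 0x40F0C  — 3 lookups

Access #0 fault: NONE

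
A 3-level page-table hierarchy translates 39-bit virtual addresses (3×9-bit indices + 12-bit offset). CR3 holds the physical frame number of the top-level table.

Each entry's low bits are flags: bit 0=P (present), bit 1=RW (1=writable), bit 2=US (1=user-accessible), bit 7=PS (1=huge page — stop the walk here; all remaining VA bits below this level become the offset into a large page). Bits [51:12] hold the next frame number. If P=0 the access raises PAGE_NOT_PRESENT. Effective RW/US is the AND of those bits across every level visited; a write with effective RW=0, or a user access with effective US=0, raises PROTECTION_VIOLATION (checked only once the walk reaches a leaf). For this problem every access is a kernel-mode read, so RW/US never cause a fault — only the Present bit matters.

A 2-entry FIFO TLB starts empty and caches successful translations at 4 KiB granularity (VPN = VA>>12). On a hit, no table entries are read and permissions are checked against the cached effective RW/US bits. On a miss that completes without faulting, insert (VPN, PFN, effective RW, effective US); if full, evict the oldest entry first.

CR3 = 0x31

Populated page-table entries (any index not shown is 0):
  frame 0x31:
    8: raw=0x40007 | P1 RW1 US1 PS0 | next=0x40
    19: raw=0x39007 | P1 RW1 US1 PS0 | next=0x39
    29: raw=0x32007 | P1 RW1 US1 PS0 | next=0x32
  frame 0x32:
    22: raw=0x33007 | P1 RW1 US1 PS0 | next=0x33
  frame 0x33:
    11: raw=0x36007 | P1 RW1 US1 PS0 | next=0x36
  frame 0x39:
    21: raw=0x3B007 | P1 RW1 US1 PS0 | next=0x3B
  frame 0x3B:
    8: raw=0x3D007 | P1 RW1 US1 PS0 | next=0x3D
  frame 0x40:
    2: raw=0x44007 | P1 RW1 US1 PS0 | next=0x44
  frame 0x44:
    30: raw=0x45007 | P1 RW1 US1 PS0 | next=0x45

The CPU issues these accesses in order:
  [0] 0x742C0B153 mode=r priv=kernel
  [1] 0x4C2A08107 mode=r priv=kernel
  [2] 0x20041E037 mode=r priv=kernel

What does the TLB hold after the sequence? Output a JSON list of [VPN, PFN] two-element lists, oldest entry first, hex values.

Trace:
#0 VA=0x742C0B153 (r,kernel):
  L0 @0x31[29] → 0x32007  P=1,RW=1,US=1,PS=0
  L1 @0x32[22] → 0x33007  P=1,RW=1,US=1,PS=0
  L2 @0x33[11] → 0x36007  P=1,RW=1,US=1,PS=0
  ⇒ phys 0x36153  [3 reads]
#1 VA=0x4C2A08107 (r,kernel):
  L0 @0x31[19] → 0x39007  P=1,RW=1,US=1,PS=0
  L1 @0x39[21] → 0x3B007  P=1,RW=1,US=1,PS=0
  L2 @0x3B[8] → 0x3D007  P=1,RW=1,US=1,PS=0
  ⇒ phys 0x3D107  [3 reads]
#2 VA=0x20041E037 (r,kernel):
  L0 @0x31[8] → 0x40007  P=1,RW=1,US=1,PS=0
  L1 @0x40[2] → 0x44007  P=1,RW=1,US=1,PS=0
  L2 @0x44[30] → 0x45007  P=1,RW=1,US=1,PS=0
  ⇒ phys 0x45037  [3 reads]

TLB: [["0x4C2A08", "0x3D"], ["0x20041E", "0x45"]]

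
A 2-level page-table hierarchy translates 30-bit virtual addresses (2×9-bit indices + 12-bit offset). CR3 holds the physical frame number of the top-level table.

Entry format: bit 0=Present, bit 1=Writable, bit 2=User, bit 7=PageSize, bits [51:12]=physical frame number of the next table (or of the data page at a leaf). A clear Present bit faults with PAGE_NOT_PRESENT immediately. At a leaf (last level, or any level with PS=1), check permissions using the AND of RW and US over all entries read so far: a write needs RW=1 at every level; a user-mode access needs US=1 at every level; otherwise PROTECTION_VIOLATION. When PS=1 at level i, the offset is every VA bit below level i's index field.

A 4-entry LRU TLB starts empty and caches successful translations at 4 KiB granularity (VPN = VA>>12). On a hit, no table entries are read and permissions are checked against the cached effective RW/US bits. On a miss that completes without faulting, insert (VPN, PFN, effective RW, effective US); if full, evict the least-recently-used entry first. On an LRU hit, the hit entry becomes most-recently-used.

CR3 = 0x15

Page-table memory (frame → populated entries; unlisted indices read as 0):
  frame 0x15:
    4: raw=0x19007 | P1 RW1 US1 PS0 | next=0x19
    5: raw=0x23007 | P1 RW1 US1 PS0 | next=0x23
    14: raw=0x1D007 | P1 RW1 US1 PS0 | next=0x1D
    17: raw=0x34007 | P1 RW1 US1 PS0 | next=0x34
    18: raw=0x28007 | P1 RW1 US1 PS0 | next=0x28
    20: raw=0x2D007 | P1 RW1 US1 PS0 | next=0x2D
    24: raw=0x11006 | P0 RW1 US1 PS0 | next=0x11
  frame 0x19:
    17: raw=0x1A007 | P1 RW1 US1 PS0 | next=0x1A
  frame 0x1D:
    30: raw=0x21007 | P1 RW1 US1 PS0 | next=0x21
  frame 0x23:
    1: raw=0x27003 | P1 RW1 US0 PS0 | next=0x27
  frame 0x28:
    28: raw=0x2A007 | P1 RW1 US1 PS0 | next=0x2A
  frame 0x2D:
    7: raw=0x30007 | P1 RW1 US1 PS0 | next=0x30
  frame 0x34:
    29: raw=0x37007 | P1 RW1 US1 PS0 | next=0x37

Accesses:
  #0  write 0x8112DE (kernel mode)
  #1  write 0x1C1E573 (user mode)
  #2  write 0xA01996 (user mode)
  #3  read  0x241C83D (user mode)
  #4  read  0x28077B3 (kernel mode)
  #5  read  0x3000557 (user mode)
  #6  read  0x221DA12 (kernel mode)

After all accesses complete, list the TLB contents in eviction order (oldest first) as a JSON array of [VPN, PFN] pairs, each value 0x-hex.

Trace:
#0 VA=0x8112DE (w,kernel):
  L0: frame=0x15 idx=4 entry=0x19007 [P=1 RW=1 US=1 PS=0]
  L1: frame=0x19 idx=17 entry=0x1A007 [P=1 RW=1 US=1 PS=0]
  ⇒ phys 0x1A2DE  [2 reads]
#1 VA=0x1C1E573 (w,user):
  L0: frame=0x15 idx=14 entry=0x1D007 [P=1 RW=1 US=1 PS=0]
  L1: frame=0x1D idx=30 entry=0x21007 [P=1 RW=1 US=1 PS=0]
  ⇒ phys 0x21573  [2 reads]
#2 VA=0xA01996 (w,user):
  L0: frame=0x15 idx=5 entry=0x23007 [P=1 RW=1 US=1 PS=0]
  L1: frame=0x23 idx=1 entry=0x27003 [P=1 RW=1 US=0 PS=0]
  ⇒ fault: PROTECTION_VIOLATION  — 2 lookups
#3 VA=0x241C83D (r,user):
  L0: frame=0x15 idx=18 entry=0x28007 [P=1 RW=1 US=1 PS=0]
  L1: frame=0x28 idx=28 entry=0x2A007 [P=1 RW=1 US=1 PS=0]
  ⇒ phys 0x2A83D  [2 reads]
#4 VA=0x28077B3 (r,kernel):
  L0: frame=0x15 idx=20 entry=0x2D007 [P=1 RW=1 US=1 PS=0]
  L1: frame=0x2D idx=7 entry=0x30007 [P=1 RW=1 US=1 PS=0]
  ⇒ phys 0x307B3  [2 reads]
#5 VA=0x3000557 (r,user):
  L0: frame=0x15 idx=24 entry=0x11006 [P=0 RW=1 US=1 PS=0]
  ⇒ fault: PAGE_NOT_PRESENT  — 1 lookups
#6 VA=0x221DA12 (r,kernel):
  L0: frame=0x15 idx=17 entry=0x34007 [P=1 RW=1 US=1 PS=0]
  L1: frame=0x34 idx=29 entry=0x37007 [P=1 RW=1 US=1 PS=0]
  ⇒ phys 0x37A12  [2 reads]

TLB: [["0x1C1E", "0x21"], ["0x241C", "0x2A"], ["0x2807", "0x30"], ["0x221D", "0x37"]]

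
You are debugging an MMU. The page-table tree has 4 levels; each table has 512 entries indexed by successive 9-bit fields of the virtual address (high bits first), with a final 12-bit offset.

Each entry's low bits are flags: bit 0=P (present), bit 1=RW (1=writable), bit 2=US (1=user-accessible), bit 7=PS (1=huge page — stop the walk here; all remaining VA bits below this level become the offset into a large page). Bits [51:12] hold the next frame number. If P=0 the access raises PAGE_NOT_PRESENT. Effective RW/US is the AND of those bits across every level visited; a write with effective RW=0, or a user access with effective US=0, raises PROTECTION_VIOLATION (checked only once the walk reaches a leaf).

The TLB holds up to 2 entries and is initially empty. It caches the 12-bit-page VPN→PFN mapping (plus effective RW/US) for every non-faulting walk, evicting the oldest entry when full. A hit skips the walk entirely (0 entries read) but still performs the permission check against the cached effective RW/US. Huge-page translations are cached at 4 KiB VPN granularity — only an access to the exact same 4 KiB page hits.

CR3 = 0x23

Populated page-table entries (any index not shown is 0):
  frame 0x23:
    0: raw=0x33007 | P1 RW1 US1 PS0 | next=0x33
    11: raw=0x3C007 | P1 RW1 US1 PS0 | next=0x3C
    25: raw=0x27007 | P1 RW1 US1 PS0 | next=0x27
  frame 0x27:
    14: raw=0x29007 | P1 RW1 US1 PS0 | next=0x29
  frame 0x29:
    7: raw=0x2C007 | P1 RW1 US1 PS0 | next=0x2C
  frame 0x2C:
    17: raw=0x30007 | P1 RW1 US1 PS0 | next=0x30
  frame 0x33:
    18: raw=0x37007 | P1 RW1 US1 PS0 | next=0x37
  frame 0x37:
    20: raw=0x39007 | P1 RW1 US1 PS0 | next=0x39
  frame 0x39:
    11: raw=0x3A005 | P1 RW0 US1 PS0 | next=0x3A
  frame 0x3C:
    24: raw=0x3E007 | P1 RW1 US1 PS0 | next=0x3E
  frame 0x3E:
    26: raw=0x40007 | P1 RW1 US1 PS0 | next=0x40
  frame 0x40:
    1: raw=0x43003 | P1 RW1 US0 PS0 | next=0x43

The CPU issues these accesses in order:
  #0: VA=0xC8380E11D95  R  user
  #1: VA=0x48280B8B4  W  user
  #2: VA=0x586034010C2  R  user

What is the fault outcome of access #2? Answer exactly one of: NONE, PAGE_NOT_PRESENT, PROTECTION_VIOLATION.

Walk each access:
#0 VA=0xC8380E11D95 (r,user):
  L0 @0x23[25] → 0x27007  P=1,RW=1,US=1,PS=0
  L1 @0x27[14] → 0x29007  P=1,RW=1,US=1,PS=0
  L2 @0x29[7] → 0x2C007  P=1,RW=1,US=1,PS=0
  L3 @0x2C[17] → 0x30007  P=1,RW=1,US=1,PS=0
  → PA=0x30D95  (4 entries read)
#1 VA=0x48280B8B4 (w,user):
  L0 @0x23[0] → 0x33007  P=1,RW=1,US=1,PS=0
  L1 @0x33[18] → 0x37007  P=1,RW=1,US=1,PS=0
  L2 @0x37[20] → 0x39007  P=1,RW=1,US=1,PS=0
  L3 @0x39[11] → 0x3A005  P=1,RW=0,US=1,PS=0
  ⇒ fault: PROTECTION_VIOLATION  — 4 lookups
#2 VA=0x586034010C2 (r,user):
  L0 @0x23[11] → 0x3C007  P=1,RW=1,US=1,PS=0
  L1 @0x3C[24] → 0x3E007  P=1,RW=1,US=1,PS=0
  L2 @0x3E[26] → 0x40007  P=1,RW=1,US=1,PS=0
  L3 @0x40[1] → 0x43003  P=1,RW=1,US=0,PS=0
  ⇒ fault: PROTECTION_VIOLATION  — 4 lookups

Access #2 fault: PROTECTION_VIOLATION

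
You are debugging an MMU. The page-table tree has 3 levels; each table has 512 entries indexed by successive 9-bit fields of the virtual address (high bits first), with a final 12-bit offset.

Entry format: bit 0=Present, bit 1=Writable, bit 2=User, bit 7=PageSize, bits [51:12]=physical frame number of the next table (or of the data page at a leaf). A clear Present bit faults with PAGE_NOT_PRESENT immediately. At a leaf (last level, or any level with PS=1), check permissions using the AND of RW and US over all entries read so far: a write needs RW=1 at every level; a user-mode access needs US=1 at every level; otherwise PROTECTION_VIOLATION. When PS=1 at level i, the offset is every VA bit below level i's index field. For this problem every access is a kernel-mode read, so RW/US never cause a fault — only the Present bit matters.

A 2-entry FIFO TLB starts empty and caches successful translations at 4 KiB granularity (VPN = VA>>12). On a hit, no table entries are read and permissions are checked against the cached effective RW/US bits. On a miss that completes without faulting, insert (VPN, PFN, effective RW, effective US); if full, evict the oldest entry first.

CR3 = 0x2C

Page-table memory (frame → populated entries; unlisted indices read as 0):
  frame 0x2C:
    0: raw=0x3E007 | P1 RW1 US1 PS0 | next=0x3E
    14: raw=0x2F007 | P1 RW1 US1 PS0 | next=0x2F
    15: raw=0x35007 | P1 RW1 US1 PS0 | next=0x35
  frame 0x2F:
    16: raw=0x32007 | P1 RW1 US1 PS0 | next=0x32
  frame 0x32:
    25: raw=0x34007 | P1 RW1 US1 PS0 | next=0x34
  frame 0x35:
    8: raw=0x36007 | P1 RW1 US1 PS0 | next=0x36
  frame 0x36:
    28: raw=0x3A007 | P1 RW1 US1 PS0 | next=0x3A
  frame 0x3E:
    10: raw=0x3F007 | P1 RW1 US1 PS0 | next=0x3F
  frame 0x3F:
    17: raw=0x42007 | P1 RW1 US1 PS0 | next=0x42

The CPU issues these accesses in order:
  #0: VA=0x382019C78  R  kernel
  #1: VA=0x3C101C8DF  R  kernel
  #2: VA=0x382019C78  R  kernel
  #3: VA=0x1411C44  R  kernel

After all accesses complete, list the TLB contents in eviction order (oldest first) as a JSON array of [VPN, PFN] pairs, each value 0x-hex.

Walk each access:
#0 VA=0x382019C78 (r,kernel):
  lvl0: tbl 0x2C, slot 14 ⇒ 0x2F007 (P1/RW1/US1/PS0)
  lvl1: tbl 0x2F, slot 16 ⇒ 0x32007 (P1/RW1/US1/PS0)
  lvl2: tbl 0x32, slot 25 ⇒ 0x34007 (P1/RW1/US1/PS0)
  ⇒ phys 0x34C78  [3 reads]
#1 VA=0x3C101C8DF (r,kernel):
  lvl0: tbl 0x2C, slot 15 ⇒ 0x35007 (P1/RW1/US1/PS0)
  lvl1: tbl 0x35, slot 8 ⇒ 0x36007 (P1/RW1/US1/PS0)
  lvl2: tbl 0x36, slot 28 ⇒ 0x3A007 (P1/RW1/US1/PS0)
  ⇒ phys 0x3A8DF  [3 reads]
#2 VA=0x382019C78 (r,kernel):
  TLB hit vpn=0x382019 → PA=0x34C78
#3 VA=0x1411C44 (r,kernel):
  lvl0: tbl 0x2C, slot 0 ⇒ 0x3E007 (P1/RW1/US1/PS0)
  lvl1: tbl 0x3E, slot 10 ⇒ 0x3F007 (P1/RW1/US1/PS0)
  lvl2: tbl 0x3F, slot 17 ⇒ 0x42007 (P1/RW1/US1/PS0)
  ⇒ phys 0x42C44  [3 reads]

TLB: [["0x3C101C", "0x3A"], ["0x1411", "0x42"]]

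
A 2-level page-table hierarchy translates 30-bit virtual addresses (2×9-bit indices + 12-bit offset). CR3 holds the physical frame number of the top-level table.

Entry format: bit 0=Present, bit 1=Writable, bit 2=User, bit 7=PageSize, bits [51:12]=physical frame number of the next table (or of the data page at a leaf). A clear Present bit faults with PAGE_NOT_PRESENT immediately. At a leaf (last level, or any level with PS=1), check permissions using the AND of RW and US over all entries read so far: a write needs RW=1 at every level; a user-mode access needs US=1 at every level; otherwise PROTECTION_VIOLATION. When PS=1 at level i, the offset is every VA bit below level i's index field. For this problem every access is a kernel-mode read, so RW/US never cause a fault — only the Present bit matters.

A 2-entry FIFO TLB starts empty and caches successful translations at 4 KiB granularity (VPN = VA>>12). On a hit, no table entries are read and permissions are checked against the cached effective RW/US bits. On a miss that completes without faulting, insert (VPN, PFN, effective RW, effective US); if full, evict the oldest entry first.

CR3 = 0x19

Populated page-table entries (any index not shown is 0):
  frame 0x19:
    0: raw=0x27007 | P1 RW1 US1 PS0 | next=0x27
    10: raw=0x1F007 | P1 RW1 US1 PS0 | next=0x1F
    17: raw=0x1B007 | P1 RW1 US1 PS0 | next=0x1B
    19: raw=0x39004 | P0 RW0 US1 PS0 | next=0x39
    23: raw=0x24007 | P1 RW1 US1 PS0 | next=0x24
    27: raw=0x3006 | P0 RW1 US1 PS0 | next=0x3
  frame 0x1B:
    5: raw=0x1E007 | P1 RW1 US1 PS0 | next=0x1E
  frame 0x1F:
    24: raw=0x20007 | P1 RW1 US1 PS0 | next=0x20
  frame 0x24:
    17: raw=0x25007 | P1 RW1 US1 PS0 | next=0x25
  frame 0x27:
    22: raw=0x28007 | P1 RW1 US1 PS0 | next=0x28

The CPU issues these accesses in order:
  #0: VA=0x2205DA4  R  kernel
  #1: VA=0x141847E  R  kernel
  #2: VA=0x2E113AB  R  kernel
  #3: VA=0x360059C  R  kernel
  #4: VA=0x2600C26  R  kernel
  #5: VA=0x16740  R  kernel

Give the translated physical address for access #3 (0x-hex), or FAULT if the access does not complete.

Trace:
#0 VA=0x2205DA4 (r,kernel):
  L0 @0x19[17] → 0x1B007  P=1,RW=1,US=1,PS=0
  L1 @0x1B[5] → 0x1E007  P=1,RW=1,US=1,PS=0
  ⇒ phys 0x1EDA4  [2 reads]
#1 VA=0x141847E (r,kernel):
  L0 @0x19[10] → 0x1F007  P=1,RW=1,US=1,PS=0
  L1 @0x1F[24] → 0x20007  P=1,RW=1,US=1,PS=0
  ⇒ phys 0x2047E  [2 reads]
#2 VA=0x2E113AB (r,kernel):
  L0 @0x19[23] → 0x24007  P=1,RW=1,US=1,PS=0
  L1 @0x24[17] → 0x25007  P=1,RW=1,US=1,PS=0
  ⇒ phys 0x253AB  [2 reads]
#3 VA=0x360059C (r,kernel):
  L0 @0x19[27] → 0x3006  P=0,RW=1,US=1,PS=0
  ✗ PAGE_NOT_PRESENT  [1 reads]
#4 VA=0x2600C26 (r,kernel):
  L0 @0x19[19] → 0x39004  P=0,RW=0,US=1,PS=0
  ✗ PAGE_NOT_PRESENT  [1 reads]
#5 VA=0x16740 (r,kernel):
  L0 @0x19[0] → 0x27007  P=1,RW=1,US=1,PS=0
  L1 @0x27[22] → 0x28007  P=1,RW=1,US=1,PS=0
  ⇒ phys 0x28740  [2 reads]

Access #3 PA: FAULT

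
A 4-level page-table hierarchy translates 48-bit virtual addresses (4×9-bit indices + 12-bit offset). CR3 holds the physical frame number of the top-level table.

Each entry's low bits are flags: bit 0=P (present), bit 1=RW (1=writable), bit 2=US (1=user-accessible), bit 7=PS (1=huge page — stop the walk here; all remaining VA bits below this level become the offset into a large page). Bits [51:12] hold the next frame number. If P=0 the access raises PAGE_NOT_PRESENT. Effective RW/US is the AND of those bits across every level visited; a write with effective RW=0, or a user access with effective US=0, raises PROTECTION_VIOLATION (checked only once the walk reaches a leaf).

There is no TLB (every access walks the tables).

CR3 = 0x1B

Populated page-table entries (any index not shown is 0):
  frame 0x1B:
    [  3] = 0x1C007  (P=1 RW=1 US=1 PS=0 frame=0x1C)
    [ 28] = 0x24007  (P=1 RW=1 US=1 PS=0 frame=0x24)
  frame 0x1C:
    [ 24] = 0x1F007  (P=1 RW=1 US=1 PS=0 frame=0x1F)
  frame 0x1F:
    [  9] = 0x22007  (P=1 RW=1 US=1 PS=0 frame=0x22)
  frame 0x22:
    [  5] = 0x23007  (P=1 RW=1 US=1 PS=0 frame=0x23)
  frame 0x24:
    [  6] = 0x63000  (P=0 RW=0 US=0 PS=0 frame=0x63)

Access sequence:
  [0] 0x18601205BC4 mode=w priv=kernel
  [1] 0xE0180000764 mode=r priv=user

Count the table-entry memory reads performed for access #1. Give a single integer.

Walk each access:
#0 VA=0x18601205BC4 (w,kernel):
  L0: frame=0x1B idx=3 entry=0x1C007 [P=1 RW=1 US=1 PS=0]
  L1: frame=0x1C idx=24 entry=0x1F007 [P=1 RW=1 US=1 PS=0]
  L2: frame=0x1F idx=9 entry=0x22007 [P=1 RW=1 US=1 PS=0]
  L3: frame=0x22 idx=5 entry=0x23007 [P=1 RW=1 US=1 PS=0]
  → PA=0x23BC4  (4 entries read)
#1 VA=0xE0180000764 (r,user):
  L0: frame=0x1B idx=28 entry=0x24007 [P=1 RW=1 US=1 PS=0]
  L1: frame=0x24 idx=6 entry=0x63000 [P=0 RW=0 US=0 PS=0]
  → PAGE_NOT_PRESENT  (2 entries read)

Entries read for #1: 2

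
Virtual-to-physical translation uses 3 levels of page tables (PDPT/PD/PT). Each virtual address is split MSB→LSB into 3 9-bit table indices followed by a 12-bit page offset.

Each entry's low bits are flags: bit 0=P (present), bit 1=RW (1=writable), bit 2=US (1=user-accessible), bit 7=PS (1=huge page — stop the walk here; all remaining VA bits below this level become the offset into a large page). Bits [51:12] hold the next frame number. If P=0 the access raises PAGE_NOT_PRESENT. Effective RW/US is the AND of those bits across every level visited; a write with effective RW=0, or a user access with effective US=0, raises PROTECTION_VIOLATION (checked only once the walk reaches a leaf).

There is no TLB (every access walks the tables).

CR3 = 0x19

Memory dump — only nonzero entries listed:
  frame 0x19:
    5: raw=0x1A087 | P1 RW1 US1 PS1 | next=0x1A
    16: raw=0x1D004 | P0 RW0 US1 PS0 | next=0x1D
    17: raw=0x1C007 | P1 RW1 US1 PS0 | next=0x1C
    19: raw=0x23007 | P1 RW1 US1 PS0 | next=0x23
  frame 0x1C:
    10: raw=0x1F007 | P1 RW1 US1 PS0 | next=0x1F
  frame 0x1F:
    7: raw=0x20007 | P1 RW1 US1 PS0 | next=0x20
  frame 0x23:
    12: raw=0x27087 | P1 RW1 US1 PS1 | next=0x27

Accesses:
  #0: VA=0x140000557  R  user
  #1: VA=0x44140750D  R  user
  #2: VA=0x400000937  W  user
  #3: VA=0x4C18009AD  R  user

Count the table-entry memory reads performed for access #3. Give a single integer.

Walk each access:
#0 VA=0x140000557 (r,user):
  [0] read 0x19 idx=5: raw=0x1A087 flags P=1 W=1 U=1 S=1
  → PA=0x1A557 (huge @L0)  (1 entries read)
#1 VA=0x44140750D (r,user):
  [0] read 0x19 idx=17: raw=0x1C007 flags P=1 W=1 U=1 S=0
  [1] read 0x1C idx=10: raw=0x1F007 flags P=1 W=1 U=1 S=0
  [2] read 0x1F idx=7: raw=0x20007 flags P=1 W=1 U=1 S=0
  → PA=0x2050D  (3 entries read)
#2 VA=0x400000937 (w,user):
  [0] read 0x19 idx=16: raw=0x1D004 flags P=0 W=0 U=1 S=0
  ✗ PAGE_NOT_PRESENT  [1 reads]
#3 VA=0x4C18009AD (r,user):
  [0] read 0x19 idx=19: raw=0x23007 flags P=1 W=1 U=1 S=0
  [1] read 0x23 idx=12: raw=0x27087 flags P=1 W=1 U=1 S=1
  → PA=0x279AD (huge @L1)  (2 entries read)

Entries read for #3: 2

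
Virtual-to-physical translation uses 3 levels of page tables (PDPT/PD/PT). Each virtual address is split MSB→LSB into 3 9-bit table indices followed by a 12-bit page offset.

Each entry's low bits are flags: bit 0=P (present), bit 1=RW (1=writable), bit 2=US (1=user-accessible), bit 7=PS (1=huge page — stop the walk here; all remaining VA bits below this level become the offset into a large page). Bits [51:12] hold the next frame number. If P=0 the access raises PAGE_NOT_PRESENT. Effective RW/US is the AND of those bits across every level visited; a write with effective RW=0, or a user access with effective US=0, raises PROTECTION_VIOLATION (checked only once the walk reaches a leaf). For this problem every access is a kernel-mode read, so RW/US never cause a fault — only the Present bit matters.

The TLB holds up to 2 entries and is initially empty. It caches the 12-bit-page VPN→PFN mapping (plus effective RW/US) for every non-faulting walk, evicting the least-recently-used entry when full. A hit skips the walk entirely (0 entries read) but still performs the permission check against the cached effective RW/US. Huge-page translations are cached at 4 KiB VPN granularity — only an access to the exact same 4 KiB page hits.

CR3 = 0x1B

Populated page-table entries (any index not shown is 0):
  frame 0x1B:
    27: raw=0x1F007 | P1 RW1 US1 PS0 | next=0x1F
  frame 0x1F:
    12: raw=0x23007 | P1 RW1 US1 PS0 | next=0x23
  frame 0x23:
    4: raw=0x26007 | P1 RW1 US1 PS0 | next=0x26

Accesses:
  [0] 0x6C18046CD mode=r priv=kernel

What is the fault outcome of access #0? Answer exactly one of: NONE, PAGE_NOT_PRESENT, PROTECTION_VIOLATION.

Walk each access:
#0 VA=0x6C18046CD (r,kernel):
  L0: frame=0x1B idx=27 entry=0x1F007 [P=1 RW=1 US=1 PS=0]
  L1: frame=0x1F idx=12 entry=0x23007 [P=1 RW=1 US=1 PS=0]
  L2: frame=0x23 idx=4 entry=0x26007 [P=1 RW=1 US=1 PS=0]
  → PA=0x266CD  (3 entries read)

Access #0 fault: NONE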